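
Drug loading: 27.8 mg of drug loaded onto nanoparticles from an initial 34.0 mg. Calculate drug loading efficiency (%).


Drug loading efficiency = (drug loaded / drug initial) * 100
DLE = 27.8 / 34.0 * 100
DLE = 0.8176 * 100
DLE = 81.76%

81.76


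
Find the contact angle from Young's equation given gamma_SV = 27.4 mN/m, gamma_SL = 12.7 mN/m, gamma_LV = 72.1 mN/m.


cos(theta) = (gamma_SV - gamma_SL) / gamma_LV
cos(theta) = (27.4 - 12.7) / 72.1
cos(theta) = 0.203883
theta = arccos(0.203883) = 78.24 degrees

78.24


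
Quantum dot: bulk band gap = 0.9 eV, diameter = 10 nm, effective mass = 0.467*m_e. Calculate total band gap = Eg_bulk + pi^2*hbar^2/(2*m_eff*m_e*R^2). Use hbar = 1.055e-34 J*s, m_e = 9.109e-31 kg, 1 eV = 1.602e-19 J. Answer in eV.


Radius R = 10/2 nm = 5e-09 m
Confinement energy dE = pi^2 * hbar^2 / (2 * m_eff * m_e * R^2)
dE = pi^2 * (1.055e-34)^2 / (2 * 0.467 * 9.109e-31 * (5e-09)^2) J, divided by 1.602e-19 J/eV
dE = 0.0322 eV
Total band gap = E_g(bulk) + dE = 0.9 + 0.0322 = 0.9322 eV

0.9322


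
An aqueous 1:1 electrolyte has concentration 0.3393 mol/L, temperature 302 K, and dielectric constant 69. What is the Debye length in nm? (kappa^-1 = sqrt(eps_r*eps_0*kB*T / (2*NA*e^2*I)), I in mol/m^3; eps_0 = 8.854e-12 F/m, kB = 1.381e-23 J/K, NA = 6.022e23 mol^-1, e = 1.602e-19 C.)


Ionic strength I = 0.3393 * 1^2 * 1000 = 339.3 mol/m^3
kappa^-1 = sqrt(69 * 8.854e-12 * 1.381e-23 * 302 / (2 * 6.022e23 * (1.602e-19)^2 * 339.3))
kappa^-1 = 0.493 nm

0.493


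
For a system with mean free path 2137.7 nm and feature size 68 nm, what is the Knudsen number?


Knudsen number Kn = lambda / L
Kn = 2137.7 / 68
Kn = 31.4368

31.4368


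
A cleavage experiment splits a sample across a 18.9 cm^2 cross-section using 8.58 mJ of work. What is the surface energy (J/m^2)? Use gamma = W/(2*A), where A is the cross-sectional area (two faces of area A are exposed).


Convert: A = 18.9 cm^2 = 0.00189 m^2, W = 8.58 mJ = 0.00858 J
Cleaving exposes two faces of area A, so total new surface = 2*A and gamma = W / (2*A)
gamma = 0.00858 / (2 * 0.00189)
gamma = 2.27 J/m^2

2.27


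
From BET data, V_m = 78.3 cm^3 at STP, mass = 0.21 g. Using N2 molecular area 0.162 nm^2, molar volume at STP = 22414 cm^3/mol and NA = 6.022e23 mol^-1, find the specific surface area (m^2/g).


Number of moles in monolayer = V_m / 22414 = 78.3 / 22414 = 0.00349335
Number of molecules = moles * NA = 0.00349335 * 6.022e23
SA = molecules * sigma / mass
SA = (78.3 / 22414) * 6.022e23 * 0.162e-18 / 0.21
SA = 1622.9 m^2/g

1622.9


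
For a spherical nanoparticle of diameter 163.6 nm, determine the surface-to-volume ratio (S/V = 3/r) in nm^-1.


Radius r = 163.6/2 = 81.8 nm
S/V = 3 / r = 3 / 81.8
S/V = 0.0367 nm^-1

0.0367


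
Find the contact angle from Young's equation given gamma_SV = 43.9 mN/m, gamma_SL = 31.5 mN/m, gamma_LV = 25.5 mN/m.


cos(theta) = (gamma_SV - gamma_SL) / gamma_LV
cos(theta) = (43.9 - 31.5) / 25.5
cos(theta) = 0.486275
theta = arccos(0.486275) = 60.9 degrees

60.9


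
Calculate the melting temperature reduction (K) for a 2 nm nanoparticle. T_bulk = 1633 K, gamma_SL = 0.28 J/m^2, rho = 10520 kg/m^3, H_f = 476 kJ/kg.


Radius R = 2/2 = 1 nm = 1e-09 m
Convert H_f = 476 kJ/kg = 476000 J/kg
dT = 2 * gamma_SL * T_bulk / (rho * H_f * R)
dT = 2 * 0.28 * 1633 / (10520 * 476000 * 1e-09)
dT = 182.6 K

182.6


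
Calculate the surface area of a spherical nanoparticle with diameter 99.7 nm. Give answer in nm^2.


Radius r = 99.7/2 = 49.85 nm
Surface area SA = 4 * pi * r^2
SA = 4 * pi * (49.85)^2
SA = 31227.71 nm^2

31227.71


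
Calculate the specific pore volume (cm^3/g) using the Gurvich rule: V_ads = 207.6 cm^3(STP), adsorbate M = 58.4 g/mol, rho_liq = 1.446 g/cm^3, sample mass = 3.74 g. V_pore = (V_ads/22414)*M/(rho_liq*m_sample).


Moles adsorbed n = V_ads / 22414 = 207.6 / 22414 = 9.262068e-03 mol
Liquid volume V_liq = n * M / rho_liq = 9.262068e-03 * 58.4 / 1.446 = 0.37407 cm^3
Specific pore volume V_pore = V_liq / m_sample = 0.37407 / 3.74
V_pore = 0.1 cm^3/g

0.1


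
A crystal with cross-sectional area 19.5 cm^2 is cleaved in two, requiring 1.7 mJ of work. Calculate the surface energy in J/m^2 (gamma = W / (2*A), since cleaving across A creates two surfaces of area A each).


Convert: A = 19.5 cm^2 = 0.00195 m^2, W = 1.7 mJ = 0.0017 J
Cleaving exposes two faces of area A, so total new surface = 2*A and gamma = W / (2*A)
gamma = 0.0017 / (2 * 0.00195)
gamma = 0.436 J/m^2

0.436


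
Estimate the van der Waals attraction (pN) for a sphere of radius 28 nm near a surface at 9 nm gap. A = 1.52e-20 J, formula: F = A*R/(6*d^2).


Convert to SI: R = 28 nm = 2.8e-08 m, d = 9 nm = 9e-09 m
F = A * R / (6 * d^2)
F = 1.52e-20 * 2.8e-08 / (6 * (9e-09)^2)
F = 8.7572e-13 N = 0.876 pN

0.876


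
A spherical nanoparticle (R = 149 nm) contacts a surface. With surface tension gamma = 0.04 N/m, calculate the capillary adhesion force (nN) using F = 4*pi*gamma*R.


Convert radius: R = 149 nm = 1.49e-07 m
F = 4 * pi * gamma * R
F = 4 * pi * 0.04 * 1.49e-07
F = 7.48956e-08 N = 74.8956 nN

74.8956


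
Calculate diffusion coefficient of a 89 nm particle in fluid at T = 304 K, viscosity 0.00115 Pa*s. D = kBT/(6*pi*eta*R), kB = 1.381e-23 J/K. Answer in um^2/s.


Radius R = 89/2 = 44.5 nm = 4.45e-08 m
D = kB*T / (6*pi*eta*R)
D = 1.381e-23 * 304 / (6 * pi * 0.00115 * 4.45e-08)
D = 4.35219e-12 m^2/s = 4.352 um^2/s

4.352


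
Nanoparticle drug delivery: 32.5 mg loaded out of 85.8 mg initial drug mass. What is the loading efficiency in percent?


Drug loading efficiency = (drug loaded / drug initial) * 100
DLE = 32.5 / 85.8 * 100
DLE = 0.3788 * 100
DLE = 37.88%

37.88


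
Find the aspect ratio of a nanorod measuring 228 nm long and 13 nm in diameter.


Aspect ratio AR = length / diameter
AR = 228 / 13
AR = 17.54

17.54


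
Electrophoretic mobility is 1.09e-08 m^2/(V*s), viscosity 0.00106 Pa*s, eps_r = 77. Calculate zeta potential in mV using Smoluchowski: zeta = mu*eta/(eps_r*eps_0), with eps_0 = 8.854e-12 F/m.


Smoluchowski equation: zeta = mu * eta / (eps_r * eps_0)
zeta = 1.09e-08 * 0.00106 / (77 * 8.854e-12)
zeta = 0.016947 V = 16.95 mV

16.95


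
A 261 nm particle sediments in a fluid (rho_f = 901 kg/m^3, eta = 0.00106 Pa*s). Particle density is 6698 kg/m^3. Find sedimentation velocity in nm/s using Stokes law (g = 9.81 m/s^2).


Radius R = 261/2 nm = 1.305e-07 m
Density difference = 6698 - 901 = 5797 kg/m^3
v = 2 * R^2 * (rho_p - rho_f) * g / (9 * eta)
v = 2 * (1.305e-07)^2 * 5797 * 9.81 / (9 * 0.00106)
v = 2.03037e-07 m/s = 203.0369 nm/s

203.0369


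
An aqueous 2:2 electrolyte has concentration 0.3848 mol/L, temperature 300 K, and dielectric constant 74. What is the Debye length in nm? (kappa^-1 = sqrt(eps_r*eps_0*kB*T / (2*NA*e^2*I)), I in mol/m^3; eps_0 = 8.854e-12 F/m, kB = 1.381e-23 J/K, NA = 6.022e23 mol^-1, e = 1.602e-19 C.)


Ionic strength I = 0.3848 * 2^2 * 1000 = 1539.2 mol/m^3
kappa^-1 = sqrt(74 * 8.854e-12 * 1.381e-23 * 300 / (2 * 6.022e23 * (1.602e-19)^2 * 1539.2))
kappa^-1 = 0.239 nm

0.239


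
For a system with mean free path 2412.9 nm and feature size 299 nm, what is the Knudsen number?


Knudsen number Kn = lambda / L
Kn = 2412.9 / 299
Kn = 8.0699

8.0699


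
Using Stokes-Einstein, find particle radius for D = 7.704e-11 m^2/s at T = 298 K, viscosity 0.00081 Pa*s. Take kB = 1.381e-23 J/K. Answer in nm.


Stokes-Einstein: R = kB*T / (6*pi*eta*D)
R = 1.381e-23 * 298 / (6 * pi * 0.00081 * 7.704e-11)
R = 3.49871e-09 m = 3.5 nm

3.5


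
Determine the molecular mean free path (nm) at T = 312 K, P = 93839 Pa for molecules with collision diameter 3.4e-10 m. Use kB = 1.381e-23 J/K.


Mean free path: lambda = kB*T / (sqrt(2) * pi * d^2 * P)
lambda = 1.381e-23 * 312 / (sqrt(2) * pi * (3.4e-10)^2 * 93839)
lambda = 8.9401e-08 m
lambda = 89.4 nm

89.4


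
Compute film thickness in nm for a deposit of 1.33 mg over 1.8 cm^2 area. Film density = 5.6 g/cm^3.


Convert: m = 1.33 mg = 1.3300e-06 kg, A = 1.8 cm^2 = 1.8000e-04 m^2, rho = 5.6 g/cm^3 = 5600 kg/m^3
t = m / (A * rho)
t = 1.3300e-06 / (1.8000e-04 * 5600)
t = 1.3194e-06 m = 1319.4 nm

1319.4


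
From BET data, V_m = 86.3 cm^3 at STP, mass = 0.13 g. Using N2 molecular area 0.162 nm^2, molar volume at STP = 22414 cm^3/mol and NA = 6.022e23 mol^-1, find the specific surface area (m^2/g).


Number of moles in monolayer = V_m / 22414 = 86.3 / 22414 = 0.00385027
Number of molecules = moles * NA = 0.00385027 * 6.022e23
SA = molecules * sigma / mass
SA = (86.3 / 22414) * 6.022e23 * 0.162e-18 / 0.13
SA = 2889.4 m^2/g

2889.4


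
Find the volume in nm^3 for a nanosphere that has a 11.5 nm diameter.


Radius r = 11.5/2 = 5.75 nm
Volume V = (4/3) * pi * r^3
V = (4/3) * pi * (5.75)^3
V = 796.33 nm^3

796.33


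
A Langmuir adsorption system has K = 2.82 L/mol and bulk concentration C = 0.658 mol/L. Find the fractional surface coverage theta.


Langmuir isotherm: theta = K*C / (1 + K*C)
K*C = 2.82 * 0.658 = 1.85556
theta = 1.85556 / (1 + 1.85556) = 1.85556 / 2.85556
theta = 0.6498

0.6498


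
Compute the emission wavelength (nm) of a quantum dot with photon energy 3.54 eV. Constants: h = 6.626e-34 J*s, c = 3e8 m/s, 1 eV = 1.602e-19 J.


Convert energy: E = 3.54 eV = 3.54 * 1.602e-19 = 5.67108e-19 J
lambda = h*c / E = 6.626e-34 * 3e8 / 5.67108e-19
lambda = 3.50515e-07 m = 350.5 nm

350.5


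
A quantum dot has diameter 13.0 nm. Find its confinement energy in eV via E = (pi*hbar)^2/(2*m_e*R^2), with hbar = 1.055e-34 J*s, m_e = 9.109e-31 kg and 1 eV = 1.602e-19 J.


Radius R = 13.0/2 = 6.5 nm = 6.5e-09 m
E = (pi * 1.055e-34)^2 / (2 * 9.109e-31 * (6.5e-09)^2)
E(J) = 1.42718e-21
E = E(J) / 1.602e-19 = 0.0089 eV

0.0089


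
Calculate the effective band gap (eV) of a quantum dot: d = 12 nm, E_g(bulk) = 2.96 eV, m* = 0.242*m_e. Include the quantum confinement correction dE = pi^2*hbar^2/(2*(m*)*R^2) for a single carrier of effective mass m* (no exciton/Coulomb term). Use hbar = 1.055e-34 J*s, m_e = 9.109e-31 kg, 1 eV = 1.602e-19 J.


Radius R = 12/2 nm = 6e-09 m
Confinement energy dE = pi^2 * hbar^2 / (2 * m_eff * m_e * R^2)
dE = pi^2 * (1.055e-34)^2 / (2 * 0.242 * 9.109e-31 * (6e-09)^2) J, divided by 1.602e-19 J/eV
dE = 0.0432 eV
Total band gap = E_g(bulk) + dE = 2.96 + 0.0432 = 3.0032 eV

3.0032


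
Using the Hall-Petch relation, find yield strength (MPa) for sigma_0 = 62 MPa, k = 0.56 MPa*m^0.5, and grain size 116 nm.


d = 116 nm = 1.16e-07 m
sqrt(d) = 0.0003405877
Hall-Petch contribution = k / sqrt(d) = 0.56 / 0.0003405877 = 1644.2 MPa
sigma = sigma_0 + k/sqrt(d) = 62 + 1644.2 = 1706.2 MPa

1706.2


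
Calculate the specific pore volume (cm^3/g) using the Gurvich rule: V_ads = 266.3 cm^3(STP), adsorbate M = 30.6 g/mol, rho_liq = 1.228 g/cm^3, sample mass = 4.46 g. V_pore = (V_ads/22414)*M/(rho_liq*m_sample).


Moles adsorbed n = V_ads / 22414 = 266.3 / 22414 = 1.188097e-02 mol
Liquid volume V_liq = n * M / rho_liq = 1.188097e-02 * 30.6 / 1.228 = 0.29606 cm^3
Specific pore volume V_pore = V_liq / m_sample = 0.29606 / 4.46
V_pore = 0.0664 cm^3/g

0.0664


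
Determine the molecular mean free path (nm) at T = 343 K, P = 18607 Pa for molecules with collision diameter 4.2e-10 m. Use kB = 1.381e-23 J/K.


Mean free path: lambda = kB*T / (sqrt(2) * pi * d^2 * P)
lambda = 1.381e-23 * 343 / (sqrt(2) * pi * (4.2e-10)^2 * 18607)
lambda = 3.24824e-07 m
lambda = 324.82 nm

324.82


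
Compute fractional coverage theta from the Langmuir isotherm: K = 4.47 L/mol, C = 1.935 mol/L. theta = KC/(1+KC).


Langmuir isotherm: theta = K*C / (1 + K*C)
K*C = 4.47 * 1.935 = 8.64945
theta = 8.64945 / (1 + 8.64945) = 8.64945 / 9.64945
theta = 0.8964

0.8964


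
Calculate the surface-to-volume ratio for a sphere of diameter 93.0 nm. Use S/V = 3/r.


Radius r = 93.0/2 = 46.5 nm
S/V = 3 / r = 3 / 46.5
S/V = 0.0645 nm^-1

0.0645


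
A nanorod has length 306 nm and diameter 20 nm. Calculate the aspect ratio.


Aspect ratio AR = length / diameter
AR = 306 / 20
AR = 15.3

15.3


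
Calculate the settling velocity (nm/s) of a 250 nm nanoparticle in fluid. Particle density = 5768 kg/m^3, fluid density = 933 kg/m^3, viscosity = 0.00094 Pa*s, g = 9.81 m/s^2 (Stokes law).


Radius R = 250/2 nm = 1.25e-07 m
Density difference = 5768 - 933 = 4835 kg/m^3
v = 2 * R^2 * (rho_p - rho_f) * g / (9 * eta)
v = 2 * (1.25e-07)^2 * 4835 * 9.81 / (9 * 0.00094)
v = 1.75204e-07 m/s = 175.2045 nm/s

175.2045


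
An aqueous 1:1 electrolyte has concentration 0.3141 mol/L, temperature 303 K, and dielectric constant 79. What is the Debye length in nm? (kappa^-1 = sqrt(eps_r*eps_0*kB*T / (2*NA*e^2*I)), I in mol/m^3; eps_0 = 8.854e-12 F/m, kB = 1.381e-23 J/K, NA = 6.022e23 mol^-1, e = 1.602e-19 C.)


Ionic strength I = 0.3141 * 1^2 * 1000 = 314.1 mol/m^3
kappa^-1 = sqrt(79 * 8.854e-12 * 1.381e-23 * 303 / (2 * 6.022e23 * (1.602e-19)^2 * 314.1))
kappa^-1 = 0.549 nm

0.549


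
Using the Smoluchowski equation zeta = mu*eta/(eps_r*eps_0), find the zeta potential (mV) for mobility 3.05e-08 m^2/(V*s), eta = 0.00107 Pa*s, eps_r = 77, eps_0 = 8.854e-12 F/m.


Smoluchowski equation: zeta = mu * eta / (eps_r * eps_0)
zeta = 3.05e-08 * 0.00107 / (77 * 8.854e-12)
zeta = 0.047869 V = 47.87 mV

47.87


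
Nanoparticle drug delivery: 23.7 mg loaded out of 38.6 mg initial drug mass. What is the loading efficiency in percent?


Drug loading efficiency = (drug loaded / drug initial) * 100
DLE = 23.7 / 38.6 * 100
DLE = 0.614 * 100
DLE = 61.4%

61.4


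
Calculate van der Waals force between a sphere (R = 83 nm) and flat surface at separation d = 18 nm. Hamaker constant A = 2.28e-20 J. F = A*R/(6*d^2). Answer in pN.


Convert to SI: R = 83 nm = 8.3e-08 m, d = 18 nm = 1.8e-08 m
F = A * R / (6 * d^2)
F = 2.28e-20 * 8.3e-08 / (6 * (1.8e-08)^2)
F = 9.73457e-13 N = 0.973 pN

0.973


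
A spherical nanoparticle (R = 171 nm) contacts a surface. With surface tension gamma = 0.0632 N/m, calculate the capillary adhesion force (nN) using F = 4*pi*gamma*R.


Convert radius: R = 171 nm = 1.71e-07 m
F = 4 * pi * gamma * R
F = 4 * pi * 0.0632 * 1.71e-07
F = 1.35807e-07 N = 135.8073 nN

135.8073


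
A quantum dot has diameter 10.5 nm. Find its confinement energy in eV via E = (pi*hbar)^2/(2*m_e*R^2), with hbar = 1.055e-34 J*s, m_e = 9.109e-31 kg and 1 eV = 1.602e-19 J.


Radius R = 10.5/2 = 5.25 nm = 5.25e-09 m
E = (pi * 1.055e-34)^2 / (2 * 9.109e-31 * (5.25e-09)^2)
E(J) = 2.18769e-21
E = E(J) / 1.602e-19 = 0.0137 eV

0.0137


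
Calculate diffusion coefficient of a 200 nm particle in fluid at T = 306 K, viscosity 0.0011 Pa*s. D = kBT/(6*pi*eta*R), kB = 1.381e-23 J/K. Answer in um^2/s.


Radius R = 200/2 = 100 nm = 1e-07 m
D = kB*T / (6*pi*eta*R)
D = 1.381e-23 * 306 / (6 * pi * 0.0011 * 1e-07)
D = 2.03808e-12 m^2/s = 2.038 um^2/s

2.038


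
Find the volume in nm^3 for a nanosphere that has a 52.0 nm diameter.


Radius r = 52.0/2 = 26 nm
Volume V = (4/3) * pi * r^3
V = (4/3) * pi * (26)^3
V = 73622.18 nm^3

73622.18


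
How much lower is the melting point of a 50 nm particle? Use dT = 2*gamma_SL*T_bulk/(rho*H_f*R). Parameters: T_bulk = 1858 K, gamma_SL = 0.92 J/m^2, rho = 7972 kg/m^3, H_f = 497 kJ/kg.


Radius R = 50/2 = 25 nm = 2.5e-08 m
Convert H_f = 497 kJ/kg = 497000 J/kg
dT = 2 * gamma_SL * T_bulk / (rho * H_f * R)
dT = 2 * 0.92 * 1858 / (7972 * 497000 * 2.5e-08)
dT = 34.5 K

34.5


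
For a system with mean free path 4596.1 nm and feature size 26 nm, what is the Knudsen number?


Knudsen number Kn = lambda / L
Kn = 4596.1 / 26
Kn = 176.7731

176.7731


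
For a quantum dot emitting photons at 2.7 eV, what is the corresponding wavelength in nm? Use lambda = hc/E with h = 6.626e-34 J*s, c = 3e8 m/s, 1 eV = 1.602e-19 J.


Convert energy: E = 2.7 eV = 2.7 * 1.602e-19 = 4.3254e-19 J
lambda = h*c / E = 6.626e-34 * 3e8 / 4.3254e-19
lambda = 4.59564e-07 m = 459.6 nm

459.6


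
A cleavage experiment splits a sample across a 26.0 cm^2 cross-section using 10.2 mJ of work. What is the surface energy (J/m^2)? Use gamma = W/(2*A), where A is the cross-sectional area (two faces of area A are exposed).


Convert: A = 26.0 cm^2 = 0.0026 m^2, W = 10.2 mJ = 0.0102 J
Cleaving exposes two faces of area A, so total new surface = 2*A and gamma = W / (2*A)
gamma = 0.0102 / (2 * 0.0026)
gamma = 1.962 J/m^2

1.962


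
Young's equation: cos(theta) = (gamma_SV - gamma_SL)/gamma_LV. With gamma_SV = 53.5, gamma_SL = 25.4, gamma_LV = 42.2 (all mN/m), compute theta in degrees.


cos(theta) = (gamma_SV - gamma_SL) / gamma_LV
cos(theta) = (53.5 - 25.4) / 42.2
cos(theta) = 0.665877
theta = arccos(0.665877) = 48.25 degrees

48.25


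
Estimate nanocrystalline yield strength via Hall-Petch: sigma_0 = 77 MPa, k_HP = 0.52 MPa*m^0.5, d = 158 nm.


d = 158 nm = 1.58e-07 m
sqrt(d) = 0.0003974921
Hall-Petch contribution = k / sqrt(d) = 0.52 / 0.0003974921 = 1308.2 MPa
sigma = sigma_0 + k/sqrt(d) = 77 + 1308.2 = 1385.2 MPa

1385.2


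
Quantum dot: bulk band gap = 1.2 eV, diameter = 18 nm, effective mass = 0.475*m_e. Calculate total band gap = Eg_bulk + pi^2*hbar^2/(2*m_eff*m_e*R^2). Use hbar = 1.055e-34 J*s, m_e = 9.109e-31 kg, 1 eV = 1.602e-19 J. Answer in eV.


Radius R = 18/2 nm = 9e-09 m
Confinement energy dE = pi^2 * hbar^2 / (2 * m_eff * m_e * R^2)
dE = pi^2 * (1.055e-34)^2 / (2 * 0.475 * 9.109e-31 * (9e-09)^2) J, divided by 1.602e-19 J/eV
dE = 0.0098 eV
Total band gap = E_g(bulk) + dE = 1.2 + 0.0098 = 1.2098 eV

1.2098


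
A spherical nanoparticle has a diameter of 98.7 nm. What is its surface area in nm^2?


Radius r = 98.7/2 = 49.35 nm
Surface area SA = 4 * pi * r^2
SA = 4 * pi * (49.35)^2
SA = 30604.42 nm^2

30604.42


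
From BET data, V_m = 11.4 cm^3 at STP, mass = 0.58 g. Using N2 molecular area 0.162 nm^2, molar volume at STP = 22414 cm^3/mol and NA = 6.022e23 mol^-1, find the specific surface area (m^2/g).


Number of moles in monolayer = V_m / 22414 = 11.4 / 22414 = 0.00050861
Number of molecules = moles * NA = 0.00050861 * 6.022e23
SA = molecules * sigma / mass
SA = (11.4 / 22414) * 6.022e23 * 0.162e-18 / 0.58
SA = 85.5 m^2/g

85.5


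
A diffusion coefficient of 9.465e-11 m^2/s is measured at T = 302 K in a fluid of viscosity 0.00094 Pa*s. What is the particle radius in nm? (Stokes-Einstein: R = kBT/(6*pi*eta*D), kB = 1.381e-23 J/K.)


Stokes-Einstein: R = kB*T / (6*pi*eta*D)
R = 1.381e-23 * 302 / (6 * pi * 0.00094 * 9.465e-11)
R = 2.48686e-09 m = 2.49 nm

2.49


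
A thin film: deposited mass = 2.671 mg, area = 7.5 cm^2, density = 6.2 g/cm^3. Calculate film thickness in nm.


Convert: m = 2.671 mg = 2.6710e-06 kg, A = 7.5 cm^2 = 7.5000e-04 m^2, rho = 6.2 g/cm^3 = 6200 kg/m^3
t = m / (A * rho)
t = 2.6710e-06 / (7.5000e-04 * 6200)
t = 5.7441e-07 m = 574.4 nm

574.4


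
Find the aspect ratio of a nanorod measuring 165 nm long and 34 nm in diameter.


Aspect ratio AR = length / diameter
AR = 165 / 34
AR = 4.85

4.85


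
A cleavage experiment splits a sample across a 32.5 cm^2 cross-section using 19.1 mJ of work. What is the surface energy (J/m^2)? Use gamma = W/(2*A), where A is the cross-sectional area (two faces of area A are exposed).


Convert: A = 32.5 cm^2 = 0.00325 m^2, W = 19.1 mJ = 0.0191 J
Cleaving exposes two faces of area A, so total new surface = 2*A and gamma = W / (2*A)
gamma = 0.0191 / (2 * 0.00325)
gamma = 2.938 J/m^2

2.938


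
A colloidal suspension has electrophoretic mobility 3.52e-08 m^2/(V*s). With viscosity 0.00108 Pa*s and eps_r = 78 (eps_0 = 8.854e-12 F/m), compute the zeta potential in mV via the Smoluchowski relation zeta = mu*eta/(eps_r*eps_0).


Smoluchowski equation: zeta = mu * eta / (eps_r * eps_0)
zeta = 3.52e-08 * 0.00108 / (78 * 8.854e-12)
zeta = 0.055047 V = 55.05 mV

55.05


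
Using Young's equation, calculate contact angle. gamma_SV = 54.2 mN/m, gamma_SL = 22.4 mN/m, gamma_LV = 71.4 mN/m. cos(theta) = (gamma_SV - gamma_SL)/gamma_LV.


cos(theta) = (gamma_SV - gamma_SL) / gamma_LV
cos(theta) = (54.2 - 22.4) / 71.4
cos(theta) = 0.445378
theta = arccos(0.445378) = 63.55 degrees

63.55


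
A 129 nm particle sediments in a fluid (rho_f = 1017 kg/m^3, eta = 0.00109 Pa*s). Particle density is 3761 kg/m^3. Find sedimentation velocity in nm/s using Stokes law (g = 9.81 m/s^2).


Radius R = 129/2 nm = 6.45e-08 m
Density difference = 3761 - 1017 = 2744 kg/m^3
v = 2 * R^2 * (rho_p - rho_f) * g / (9 * eta)
v = 2 * (6.45e-08)^2 * 2744 * 9.81 / (9 * 0.00109)
v = 2.28315e-08 m/s = 22.8315 nm/s

22.8315


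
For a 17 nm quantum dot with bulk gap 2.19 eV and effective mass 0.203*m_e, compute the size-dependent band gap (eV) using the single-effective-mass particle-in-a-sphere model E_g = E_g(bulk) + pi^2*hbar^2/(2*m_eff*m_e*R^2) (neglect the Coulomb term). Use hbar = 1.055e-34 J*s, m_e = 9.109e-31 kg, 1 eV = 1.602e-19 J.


Radius R = 17/2 nm = 8.5e-09 m
Confinement energy dE = pi^2 * hbar^2 / (2 * m_eff * m_e * R^2)
dE = pi^2 * (1.055e-34)^2 / (2 * 0.203 * 9.109e-31 * (8.5e-09)^2) J, divided by 1.602e-19 J/eV
dE = 0.0257 eV
Total band gap = E_g(bulk) + dE = 2.19 + 0.0257 = 2.2157 eV

2.2157


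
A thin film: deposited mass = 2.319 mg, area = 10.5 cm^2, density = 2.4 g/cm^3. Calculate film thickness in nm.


Convert: m = 2.319 mg = 2.3190e-06 kg, A = 10.5 cm^2 = 1.0500e-03 m^2, rho = 2.4 g/cm^3 = 2400 kg/m^3
t = m / (A * rho)
t = 2.3190e-06 / (1.0500e-03 * 2400)
t = 9.2024e-07 m = 920.2 nm

920.2


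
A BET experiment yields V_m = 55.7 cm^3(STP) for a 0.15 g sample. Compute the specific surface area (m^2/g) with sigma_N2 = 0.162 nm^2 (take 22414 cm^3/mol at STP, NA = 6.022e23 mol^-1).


Number of moles in monolayer = V_m / 22414 = 55.7 / 22414 = 0.00248505
Number of molecules = moles * NA = 0.00248505 * 6.022e23
SA = molecules * sigma / mass
SA = (55.7 / 22414) * 6.022e23 * 0.162e-18 / 0.15
SA = 1616.2 m^2/g

1616.2


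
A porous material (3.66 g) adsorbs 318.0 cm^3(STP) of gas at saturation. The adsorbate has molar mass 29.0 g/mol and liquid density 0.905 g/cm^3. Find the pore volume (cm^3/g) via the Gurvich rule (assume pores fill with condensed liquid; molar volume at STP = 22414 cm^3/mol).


Moles adsorbed n = V_ads / 22414 = 318.0 / 22414 = 1.418756e-02 mol
Liquid volume V_liq = n * M / rho_liq = 1.418756e-02 * 29.0 / 0.905 = 0.45463 cm^3
Specific pore volume V_pore = V_liq / m_sample = 0.45463 / 3.66
V_pore = 0.1242 cm^3/g

0.1242


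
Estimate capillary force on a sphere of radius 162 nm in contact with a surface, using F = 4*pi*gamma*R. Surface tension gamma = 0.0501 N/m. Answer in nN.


Convert radius: R = 162 nm = 1.62e-07 m
F = 4 * pi * gamma * R
F = 4 * pi * 0.0501 * 1.62e-07
F = 1.01991e-07 N = 101.9912 nN

101.9912


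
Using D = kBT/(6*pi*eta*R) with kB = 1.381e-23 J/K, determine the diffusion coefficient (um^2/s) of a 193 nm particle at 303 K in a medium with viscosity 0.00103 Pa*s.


Radius R = 193/2 = 96.5 nm = 9.65e-08 m
D = kB*T / (6*pi*eta*R)
D = 1.381e-23 * 303 / (6 * pi * 0.00103 * 9.65e-08)
D = 2.23342e-12 m^2/s = 2.233 um^2/s

2.233


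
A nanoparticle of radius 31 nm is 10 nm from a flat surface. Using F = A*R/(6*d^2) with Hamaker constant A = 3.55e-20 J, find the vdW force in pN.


Convert to SI: R = 31 nm = 3.1e-08 m, d = 10 nm = 1e-08 m
F = A * R / (6 * d^2)
F = 3.55e-20 * 3.1e-08 / (6 * (1e-08)^2)
F = 1.83417e-12 N = 1.834 pN

1.834


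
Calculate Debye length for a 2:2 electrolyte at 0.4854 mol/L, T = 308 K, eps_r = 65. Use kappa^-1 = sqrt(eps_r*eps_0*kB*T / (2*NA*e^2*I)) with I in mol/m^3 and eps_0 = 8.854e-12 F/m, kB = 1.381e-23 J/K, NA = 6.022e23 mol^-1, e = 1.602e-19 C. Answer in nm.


Ionic strength I = 0.4854 * 2^2 * 1000 = 1941.6 mol/m^3
kappa^-1 = sqrt(65 * 8.854e-12 * 1.381e-23 * 308 / (2 * 6.022e23 * (1.602e-19)^2 * 1941.6))
kappa^-1 = 0.202 nm

0.202


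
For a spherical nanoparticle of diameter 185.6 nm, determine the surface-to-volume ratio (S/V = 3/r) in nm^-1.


Radius r = 185.6/2 = 92.8 nm
S/V = 3 / r = 3 / 92.8
S/V = 0.0323 nm^-1

0.0323


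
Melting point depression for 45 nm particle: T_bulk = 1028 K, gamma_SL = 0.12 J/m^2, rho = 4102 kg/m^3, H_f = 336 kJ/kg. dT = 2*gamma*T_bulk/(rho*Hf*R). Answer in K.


Radius R = 45/2 = 22.5 nm = 2.25e-08 m
Convert H_f = 336 kJ/kg = 336000 J/kg
dT = 2 * gamma_SL * T_bulk / (rho * H_f * R)
dT = 2 * 0.12 * 1028 / (4102 * 336000 * 2.25e-08)
dT = 8.0 K

8.0


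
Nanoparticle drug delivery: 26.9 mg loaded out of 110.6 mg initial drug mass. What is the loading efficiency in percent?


Drug loading efficiency = (drug loaded / drug initial) * 100
DLE = 26.9 / 110.6 * 100
DLE = 0.2432 * 100
DLE = 24.32%

24.32


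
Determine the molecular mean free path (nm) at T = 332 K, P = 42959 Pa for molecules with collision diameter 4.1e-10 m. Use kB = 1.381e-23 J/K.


Mean free path: lambda = kB*T / (sqrt(2) * pi * d^2 * P)
lambda = 1.381e-23 * 332 / (sqrt(2) * pi * (4.1e-10)^2 * 42959)
lambda = 1.42904e-07 m
lambda = 142.9 nm

142.9


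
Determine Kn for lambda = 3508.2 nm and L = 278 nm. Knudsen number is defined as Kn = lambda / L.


Knudsen number Kn = lambda / L
Kn = 3508.2 / 278
Kn = 12.6194

12.6194


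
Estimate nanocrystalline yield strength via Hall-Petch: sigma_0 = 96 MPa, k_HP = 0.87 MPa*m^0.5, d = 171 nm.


d = 171 nm = 1.71e-07 m
sqrt(d) = 0.0004135215
Hall-Petch contribution = k / sqrt(d) = 0.87 / 0.0004135215 = 2103.9 MPa
sigma = sigma_0 + k/sqrt(d) = 96 + 2103.9 = 2199.9 MPa

2199.9


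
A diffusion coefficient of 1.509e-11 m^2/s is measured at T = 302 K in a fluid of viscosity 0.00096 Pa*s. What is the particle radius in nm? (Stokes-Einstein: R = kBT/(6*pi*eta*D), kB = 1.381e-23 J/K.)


Stokes-Einstein: R = kB*T / (6*pi*eta*D)
R = 1.381e-23 * 302 / (6 * pi * 0.00096 * 1.509e-11)
R = 1.52735e-08 m = 15.27 nm

15.27


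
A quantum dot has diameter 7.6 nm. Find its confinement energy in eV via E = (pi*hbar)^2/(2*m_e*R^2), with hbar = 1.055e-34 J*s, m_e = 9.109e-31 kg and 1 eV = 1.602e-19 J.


Radius R = 7.6/2 = 3.8 nm = 3.8e-09 m
E = (pi * 1.055e-34)^2 / (2 * 9.109e-31 * (3.8e-09)^2)
E(J) = 4.17577e-21
E = E(J) / 1.602e-19 = 0.0261 eV

0.0261


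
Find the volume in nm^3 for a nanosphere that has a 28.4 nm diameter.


Radius r = 28.4/2 = 14.2 nm
Volume V = (4/3) * pi * r^3
V = (4/3) * pi * (14.2)^3
V = 11993.71 nm^3

11993.71


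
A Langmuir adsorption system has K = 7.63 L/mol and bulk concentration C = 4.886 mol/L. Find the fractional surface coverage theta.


Langmuir isotherm: theta = K*C / (1 + K*C)
K*C = 7.63 * 4.886 = 37.28018
theta = 37.28018 / (1 + 37.28018) = 37.28018 / 38.28018
theta = 0.9739

0.9739


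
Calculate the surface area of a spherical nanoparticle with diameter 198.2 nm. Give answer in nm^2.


Radius r = 198.2/2 = 99.1 nm
Surface area SA = 4 * pi * r^2
SA = 4 * pi * (99.1)^2
SA = 123411.94 nm^2

123411.94


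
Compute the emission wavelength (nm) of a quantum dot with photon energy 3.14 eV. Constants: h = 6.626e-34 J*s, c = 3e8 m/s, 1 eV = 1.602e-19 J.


Convert energy: E = 3.14 eV = 3.14 * 1.602e-19 = 5.03028e-19 J
lambda = h*c / E = 6.626e-34 * 3e8 / 5.03028e-19
lambda = 3.95167e-07 m = 395.2 nm

395.2


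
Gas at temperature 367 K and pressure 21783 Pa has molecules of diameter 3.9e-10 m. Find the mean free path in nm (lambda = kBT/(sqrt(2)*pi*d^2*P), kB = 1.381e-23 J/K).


Mean free path: lambda = kB*T / (sqrt(2) * pi * d^2 * P)
lambda = 1.381e-23 * 367 / (sqrt(2) * pi * (3.9e-10)^2 * 21783)
lambda = 3.44309e-07 m
lambda = 344.31 nm

344.31


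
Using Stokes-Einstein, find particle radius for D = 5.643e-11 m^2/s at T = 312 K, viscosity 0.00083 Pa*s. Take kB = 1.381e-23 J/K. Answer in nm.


Stokes-Einstein: R = kB*T / (6*pi*eta*D)
R = 1.381e-23 * 312 / (6 * pi * 0.00083 * 5.643e-11)
R = 4.88044e-09 m = 4.88 nm

4.88


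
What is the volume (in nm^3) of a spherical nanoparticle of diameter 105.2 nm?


Radius r = 105.2/2 = 52.6 nm
Volume V = (4/3) * pi * r^3
V = (4/3) * pi * (52.6)^3
V = 609601.24 nm^3

609601.24


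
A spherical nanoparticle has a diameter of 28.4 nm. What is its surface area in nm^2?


Radius r = 28.4/2 = 14.2 nm
Surface area SA = 4 * pi * r^2
SA = 4 * pi * (14.2)^2
SA = 2533.88 nm^2

2533.88


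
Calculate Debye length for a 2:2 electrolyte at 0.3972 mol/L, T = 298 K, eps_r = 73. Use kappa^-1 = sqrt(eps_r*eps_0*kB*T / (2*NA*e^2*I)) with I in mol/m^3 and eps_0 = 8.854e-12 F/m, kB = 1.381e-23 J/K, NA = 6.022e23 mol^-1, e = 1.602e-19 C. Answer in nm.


Ionic strength I = 0.3972 * 2^2 * 1000 = 1588.8 mol/m^3
kappa^-1 = sqrt(73 * 8.854e-12 * 1.381e-23 * 298 / (2 * 6.022e23 * (1.602e-19)^2 * 1588.8))
kappa^-1 = 0.233 nm

0.233


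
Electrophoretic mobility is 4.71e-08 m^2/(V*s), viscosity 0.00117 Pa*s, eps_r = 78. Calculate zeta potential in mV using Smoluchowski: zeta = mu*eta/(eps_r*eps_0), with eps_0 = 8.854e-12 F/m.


Smoluchowski equation: zeta = mu * eta / (eps_r * eps_0)
zeta = 4.71e-08 * 0.00117 / (78 * 8.854e-12)
zeta = 0.079794 V = 79.79 mV

79.79


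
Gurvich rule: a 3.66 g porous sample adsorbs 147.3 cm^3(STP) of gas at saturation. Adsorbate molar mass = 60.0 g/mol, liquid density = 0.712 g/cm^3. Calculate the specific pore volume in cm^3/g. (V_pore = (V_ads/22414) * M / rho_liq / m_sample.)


Moles adsorbed n = V_ads / 22414 = 147.3 / 22414 = 6.571785e-03 mol
Liquid volume V_liq = n * M / rho_liq = 6.571785e-03 * 60.0 / 0.712 = 0.55380 cm^3
Specific pore volume V_pore = V_liq / m_sample = 0.55380 / 3.66
V_pore = 0.1513 cm^3/g

0.1513


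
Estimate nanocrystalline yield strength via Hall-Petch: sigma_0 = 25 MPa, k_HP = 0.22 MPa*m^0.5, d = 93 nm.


d = 93 nm = 9.3e-08 m
sqrt(d) = 0.000304959
Hall-Petch contribution = k / sqrt(d) = 0.22 / 0.000304959 = 721.4 MPa
sigma = sigma_0 + k/sqrt(d) = 25 + 721.4 = 746.4 MPa

746.4


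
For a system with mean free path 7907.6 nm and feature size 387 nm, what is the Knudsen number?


Knudsen number Kn = lambda / L
Kn = 7907.6 / 387
Kn = 20.4331

20.4331


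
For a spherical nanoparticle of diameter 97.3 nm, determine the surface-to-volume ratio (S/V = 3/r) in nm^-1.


Radius r = 97.3/2 = 48.65 nm
S/V = 3 / r = 3 / 48.65
S/V = 0.0617 nm^-1

0.0617


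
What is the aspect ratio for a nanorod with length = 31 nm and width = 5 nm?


Aspect ratio AR = length / diameter
AR = 31 / 5
AR = 6.2

6.2


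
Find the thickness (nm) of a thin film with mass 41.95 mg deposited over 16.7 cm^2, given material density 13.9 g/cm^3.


Convert: m = 41.95 mg = 4.1950e-05 kg, A = 16.7 cm^2 = 1.6700e-03 m^2, rho = 13.9 g/cm^3 = 13900 kg/m^3
t = m / (A * rho)
t = 4.1950e-05 / (1.6700e-03 * 13900)
t = 1.8072e-06 m = 1807.2 nm

1807.2


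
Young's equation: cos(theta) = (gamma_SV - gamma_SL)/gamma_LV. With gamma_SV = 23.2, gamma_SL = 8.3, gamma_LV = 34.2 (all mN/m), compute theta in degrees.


cos(theta) = (gamma_SV - gamma_SL) / gamma_LV
cos(theta) = (23.2 - 8.3) / 34.2
cos(theta) = 0.435673
theta = arccos(0.435673) = 64.17 degrees

64.17


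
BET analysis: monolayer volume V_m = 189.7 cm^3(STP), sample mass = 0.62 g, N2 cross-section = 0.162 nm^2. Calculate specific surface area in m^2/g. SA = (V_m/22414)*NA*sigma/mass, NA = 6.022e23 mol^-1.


Number of moles in monolayer = V_m / 22414 = 189.7 / 22414 = 0.00846346
Number of molecules = moles * NA = 0.00846346 * 6.022e23
SA = molecules * sigma / mass
SA = (189.7 / 22414) * 6.022e23 * 0.162e-18 / 0.62
SA = 1331.7 m^2/g

1331.7


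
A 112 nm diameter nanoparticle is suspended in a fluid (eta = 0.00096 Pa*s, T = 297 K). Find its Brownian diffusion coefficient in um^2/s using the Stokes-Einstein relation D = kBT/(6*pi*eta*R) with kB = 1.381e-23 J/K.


Radius R = 112/2 = 56 nm = 5.6e-08 m
D = kB*T / (6*pi*eta*R)
D = 1.381e-23 * 297 / (6 * pi * 0.00096 * 5.6e-08)
D = 4.04753e-12 m^2/s = 4.048 um^2/s

4.048


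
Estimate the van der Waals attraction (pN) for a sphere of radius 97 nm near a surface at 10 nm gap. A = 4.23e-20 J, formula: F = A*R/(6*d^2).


Convert to SI: R = 97 nm = 9.7e-08 m, d = 10 nm = 1e-08 m
F = A * R / (6 * d^2)
F = 4.23e-20 * 9.7e-08 / (6 * (1e-08)^2)
F = 6.8385e-12 N = 6.838 pN

6.838


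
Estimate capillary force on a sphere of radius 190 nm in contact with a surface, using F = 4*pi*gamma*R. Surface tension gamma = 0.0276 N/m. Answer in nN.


Convert radius: R = 190 nm = 1.9e-07 m
F = 4 * pi * gamma * R
F = 4 * pi * 0.0276 * 1.9e-07
F = 6.5898e-08 N = 65.898 nN

65.898


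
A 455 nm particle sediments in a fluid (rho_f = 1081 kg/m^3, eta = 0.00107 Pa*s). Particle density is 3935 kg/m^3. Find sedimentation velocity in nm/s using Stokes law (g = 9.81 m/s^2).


Radius R = 455/2 nm = 2.275e-07 m
Density difference = 3935 - 1081 = 2854 kg/m^3
v = 2 * R^2 * (rho_p - rho_f) * g / (9 * eta)
v = 2 * (2.275e-07)^2 * 2854 * 9.81 / (9 * 0.00107)
v = 3.00947e-07 m/s = 300.9466 nm/s

300.9466


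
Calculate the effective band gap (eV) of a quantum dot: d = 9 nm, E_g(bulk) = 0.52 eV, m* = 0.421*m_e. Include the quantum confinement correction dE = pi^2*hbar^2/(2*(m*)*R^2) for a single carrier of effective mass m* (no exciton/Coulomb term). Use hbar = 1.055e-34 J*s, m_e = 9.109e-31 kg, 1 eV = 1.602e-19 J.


Radius R = 9/2 nm = 4.5e-09 m
Confinement energy dE = pi^2 * hbar^2 / (2 * m_eff * m_e * R^2)
dE = pi^2 * (1.055e-34)^2 / (2 * 0.421 * 9.109e-31 * (4.5e-09)^2) J, divided by 1.602e-19 J/eV
dE = 0.0442 eV
Total band gap = E_g(bulk) + dE = 0.52 + 0.0442 = 0.5642 eV

0.5642


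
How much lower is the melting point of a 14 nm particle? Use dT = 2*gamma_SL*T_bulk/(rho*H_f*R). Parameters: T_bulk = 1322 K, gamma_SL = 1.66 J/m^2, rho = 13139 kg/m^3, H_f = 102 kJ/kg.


Radius R = 14/2 = 7 nm = 7e-09 m
Convert H_f = 102 kJ/kg = 102000 J/kg
dT = 2 * gamma_SL * T_bulk / (rho * H_f * R)
dT = 2 * 1.66 * 1322 / (13139 * 102000 * 7e-09)
dT = 467.9 K

467.9


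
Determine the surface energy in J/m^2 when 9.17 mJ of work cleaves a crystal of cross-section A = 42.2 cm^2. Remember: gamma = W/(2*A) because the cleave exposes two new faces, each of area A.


Convert: A = 42.2 cm^2 = 0.00422 m^2, W = 9.17 mJ = 0.00917 J
Cleaving exposes two faces of area A, so total new surface = 2*A and gamma = W / (2*A)
gamma = 0.00917 / (2 * 0.00422)
gamma = 1.086 J/m^2

1.086


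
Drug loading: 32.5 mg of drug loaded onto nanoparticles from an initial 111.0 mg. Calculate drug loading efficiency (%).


Drug loading efficiency = (drug loaded / drug initial) * 100
DLE = 32.5 / 111.0 * 100
DLE = 0.2928 * 100
DLE = 29.28%

29.28


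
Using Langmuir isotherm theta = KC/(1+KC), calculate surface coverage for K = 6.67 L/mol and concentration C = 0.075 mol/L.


Langmuir isotherm: theta = K*C / (1 + K*C)
K*C = 6.67 * 0.075 = 0.50025
theta = 0.50025 / (1 + 0.50025) = 0.50025 / 1.50025
theta = 0.3334

0.3334


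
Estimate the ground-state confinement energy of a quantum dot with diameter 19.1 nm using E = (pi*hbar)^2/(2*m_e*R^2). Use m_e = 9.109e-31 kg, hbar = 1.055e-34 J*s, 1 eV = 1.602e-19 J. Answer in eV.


Radius R = 19.1/2 = 9.55 nm = 9.55e-09 m
E = (pi * 1.055e-34)^2 / (2 * 9.109e-31 * (9.55e-09)^2)
E(J) = 6.61146e-22
E = E(J) / 1.602e-19 = 0.0041 eV

0.0041


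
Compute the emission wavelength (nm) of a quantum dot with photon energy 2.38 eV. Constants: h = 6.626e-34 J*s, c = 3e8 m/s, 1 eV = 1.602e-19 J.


Convert energy: E = 2.38 eV = 2.38 * 1.602e-19 = 3.81276e-19 J
lambda = h*c / E = 6.626e-34 * 3e8 / 3.81276e-19
lambda = 5.21355e-07 m = 521.4 nm

521.4


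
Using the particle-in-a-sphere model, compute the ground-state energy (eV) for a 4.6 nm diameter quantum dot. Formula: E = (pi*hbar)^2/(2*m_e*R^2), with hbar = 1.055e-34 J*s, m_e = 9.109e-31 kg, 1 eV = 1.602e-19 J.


Radius R = 4.6/2 = 2.3 nm = 2.3e-09 m
E = (pi * 1.055e-34)^2 / (2 * 9.109e-31 * (2.3e-09)^2)
E(J) = 1.13985e-20
E = E(J) / 1.602e-19 = 0.0712 eV

0.0712


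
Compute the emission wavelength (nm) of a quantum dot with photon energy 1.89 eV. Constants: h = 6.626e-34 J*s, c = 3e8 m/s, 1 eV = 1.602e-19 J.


Convert energy: E = 1.89 eV = 1.89 * 1.602e-19 = 3.02778e-19 J
lambda = h*c / E = 6.626e-34 * 3e8 / 3.02778e-19
lambda = 6.56521e-07 m = 656.5 nm

656.5


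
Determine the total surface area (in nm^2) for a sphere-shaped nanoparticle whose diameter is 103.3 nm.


Radius r = 103.3/2 = 51.65 nm
Surface area SA = 4 * pi * r^2
SA = 4 * pi * (51.65)^2
SA = 33523.59 nm^2

33523.59


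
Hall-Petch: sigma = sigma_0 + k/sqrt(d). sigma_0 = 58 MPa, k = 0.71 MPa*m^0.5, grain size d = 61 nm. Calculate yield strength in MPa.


d = 61 nm = 6.1e-08 m
sqrt(d) = 0.0002469818
Hall-Petch contribution = k / sqrt(d) = 0.71 / 0.0002469818 = 2874.7 MPa
sigma = sigma_0 + k/sqrt(d) = 58 + 2874.7 = 2932.7 MPa

2932.7


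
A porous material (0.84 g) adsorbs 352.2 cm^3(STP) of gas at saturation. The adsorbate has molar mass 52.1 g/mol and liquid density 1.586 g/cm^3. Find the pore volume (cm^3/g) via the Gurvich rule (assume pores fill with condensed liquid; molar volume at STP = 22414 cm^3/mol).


Moles adsorbed n = V_ads / 22414 = 352.2 / 22414 = 1.571339e-02 mol
Liquid volume V_liq = n * M / rho_liq = 1.571339e-02 * 52.1 / 1.586 = 0.51618 cm^3
Specific pore volume V_pore = V_liq / m_sample = 0.51618 / 0.84
V_pore = 0.6145 cm^3/g

0.6145


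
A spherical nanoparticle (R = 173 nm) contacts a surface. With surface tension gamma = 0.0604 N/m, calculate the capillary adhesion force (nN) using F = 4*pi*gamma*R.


Convert radius: R = 173 nm = 1.73e-07 m
F = 4 * pi * gamma * R
F = 4 * pi * 0.0604 * 1.73e-07
F = 1.31309e-07 N = 131.3085 nN

131.3085


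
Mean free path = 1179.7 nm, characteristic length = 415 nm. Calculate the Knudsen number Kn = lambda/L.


Knudsen number Kn = lambda / L
Kn = 1179.7 / 415
Kn = 2.8427

2.8427


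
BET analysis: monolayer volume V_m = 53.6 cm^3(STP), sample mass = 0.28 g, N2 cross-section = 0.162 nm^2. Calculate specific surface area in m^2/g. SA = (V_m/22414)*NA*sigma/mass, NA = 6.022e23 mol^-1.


Number of moles in monolayer = V_m / 22414 = 53.6 / 22414 = 0.00239136
Number of molecules = moles * NA = 0.00239136 * 6.022e23
SA = molecules * sigma / mass
SA = (53.6 / 22414) * 6.022e23 * 0.162e-18 / 0.28
SA = 833.2 m^2/g

833.2


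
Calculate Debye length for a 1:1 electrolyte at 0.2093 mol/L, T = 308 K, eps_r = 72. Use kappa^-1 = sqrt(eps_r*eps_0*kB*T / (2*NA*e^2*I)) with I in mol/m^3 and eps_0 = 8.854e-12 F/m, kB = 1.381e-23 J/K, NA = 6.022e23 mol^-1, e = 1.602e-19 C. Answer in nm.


Ionic strength I = 0.2093 * 1^2 * 1000 = 209.3 mol/m^3
kappa^-1 = sqrt(72 * 8.854e-12 * 1.381e-23 * 308 / (2 * 6.022e23 * (1.602e-19)^2 * 209.3))
kappa^-1 = 0.647 nm

0.647


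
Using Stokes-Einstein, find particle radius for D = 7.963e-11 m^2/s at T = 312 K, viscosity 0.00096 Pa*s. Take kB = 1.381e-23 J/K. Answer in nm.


Stokes-Einstein: R = kB*T / (6*pi*eta*D)
R = 1.381e-23 * 312 / (6 * pi * 0.00096 * 7.963e-11)
R = 2.99019e-09 m = 2.99 nm

2.99


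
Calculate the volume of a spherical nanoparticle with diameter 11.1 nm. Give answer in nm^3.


Radius r = 11.1/2 = 5.55 nm
Volume V = (4/3) * pi * r^3
V = (4/3) * pi * (5.55)^3
V = 716.09 nm^3

716.09


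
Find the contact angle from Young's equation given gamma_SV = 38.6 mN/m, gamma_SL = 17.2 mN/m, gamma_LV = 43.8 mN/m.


cos(theta) = (gamma_SV - gamma_SL) / gamma_LV
cos(theta) = (38.6 - 17.2) / 43.8
cos(theta) = 0.488584
theta = arccos(0.488584) = 60.75 degrees

60.75


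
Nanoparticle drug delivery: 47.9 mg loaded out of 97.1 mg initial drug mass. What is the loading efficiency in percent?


Drug loading efficiency = (drug loaded / drug initial) * 100
DLE = 47.9 / 97.1 * 100
DLE = 0.4933 * 100
DLE = 49.33%

49.33


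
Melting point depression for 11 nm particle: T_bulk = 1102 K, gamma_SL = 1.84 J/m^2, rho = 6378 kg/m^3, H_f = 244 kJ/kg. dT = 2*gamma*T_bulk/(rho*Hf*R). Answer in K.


Radius R = 11/2 = 5.5 nm = 5.5e-09 m
Convert H_f = 244 kJ/kg = 244000 J/kg
dT = 2 * gamma_SL * T_bulk / (rho * H_f * R)
dT = 2 * 1.84 * 1102 / (6378 * 244000 * 5.5e-09)
dT = 473.8 K

473.8
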